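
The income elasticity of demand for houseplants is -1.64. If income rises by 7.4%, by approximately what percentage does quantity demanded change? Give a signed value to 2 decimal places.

-12.14

%ΔQ ≈ E × %ΔI = (-1.64) × (7.4%) ≈ -12.14%.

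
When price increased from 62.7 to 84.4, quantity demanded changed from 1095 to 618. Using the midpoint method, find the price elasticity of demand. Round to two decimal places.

%ΔQ = (618 − 1095)/[(1095 + 618)/2] = -477/856.5 ≈ -0.5569.
%ΔP = (84.4 − 62.7)/[(62.7 + 84.4)/2] = 21.7/73.55 ≈ 0.2950.
Arc elasticity E = %ΔQ/%ΔP ≈ -0.5569/0.2950 ≈ -1.89.
|E| > 1: demand is elastic over this range.

-1.89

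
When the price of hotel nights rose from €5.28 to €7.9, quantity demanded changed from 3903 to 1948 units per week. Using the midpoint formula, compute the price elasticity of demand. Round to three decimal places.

%ΔQ = (1948 − 3903)/[(3903 + 1948)/2] = -1955/2925.5 ≈ -0.6683.
%Δp = (7.9 − 5.28)/[(5.28 + 7.9)/2] = 2.62/6.59 ≈ 0.3976.
Arc elasticity E = %ΔQ/%Δp ≈ -0.6683/0.3976 ≈ -1.681.
|E| > 1: demand is elastic over this range.

-1.681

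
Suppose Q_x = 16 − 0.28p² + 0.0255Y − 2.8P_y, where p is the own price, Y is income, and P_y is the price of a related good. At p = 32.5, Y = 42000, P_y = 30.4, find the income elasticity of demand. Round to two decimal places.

1.52

Substituting, Q_x = 16 − 0.28(32.5)² + 0.0255(42000) − 2.8(30.4) = 16 − 295.75 + 1071 − 85.12 = 706.13.
∂Q_x/∂Y = +0.0255, so E_I = 0.0255·(42000/706.13) ≈ 1.52.
E_I > 1: normal good (luxury).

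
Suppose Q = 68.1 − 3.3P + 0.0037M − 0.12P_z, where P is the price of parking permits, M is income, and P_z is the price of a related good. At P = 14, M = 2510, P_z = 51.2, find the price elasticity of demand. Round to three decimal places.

First evaluate Q: 68.1 − 3.3(14) + 0.0037(2510) − 0.12(51.2) = 68.1 − 46.2 + 9.287 − 6.144 = 25.043.
∂Q/∂P = −3.3, so E_p = (−3.3)·(14/25.043) ≈ -1.845.
|E_p| > 1: demand is elastic.

-1.845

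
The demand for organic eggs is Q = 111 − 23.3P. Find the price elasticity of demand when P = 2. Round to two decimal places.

At P = 2, Q = 64.4.
dQ/dP = −23.3.
Point elasticity E = (dQ/dP)·(P/Q) = -23.3 × 2/64.4 ≈ -0.72.
|E| < 1, so demand is inelastic at this price.

-0.72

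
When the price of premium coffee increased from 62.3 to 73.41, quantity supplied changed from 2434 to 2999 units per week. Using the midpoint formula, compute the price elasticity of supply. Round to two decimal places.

%ΔQ = (2999 − 2434)/[(2434 + 2999)/2] = 565/2716.5 ≈ 0.2080.
%ΔP = (73.41 − 62.3)/[(62.3 + 73.41)/2] = 11.11/67.855 ≈ 0.1637.
Arc elasticity E = %ΔQ/%ΔP ≈ 0.2080/0.1637 ≈ 1.27.
|E| > 1: supply is elastic over this range.

1.27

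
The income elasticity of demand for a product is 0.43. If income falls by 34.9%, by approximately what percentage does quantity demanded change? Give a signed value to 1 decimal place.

%ΔQ ≈ E × %ΔI = (0.43) × (-34.9%) ≈ -15.0%.

-15.0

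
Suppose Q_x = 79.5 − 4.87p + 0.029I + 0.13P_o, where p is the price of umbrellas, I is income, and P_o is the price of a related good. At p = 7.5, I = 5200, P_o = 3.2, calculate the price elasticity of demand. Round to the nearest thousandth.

At the given point, Q_x = 79.5 − 4.87(7.5) + 0.029(5200) + 0.13(3.2) = 79.5 − 36.525 + 150.8 + 0.416 = 194.191.
∂Q_x/∂p = −4.87, so E_p = (−4.87)·(7.5/194.191) ≈ -0.188.
|E_p| < 1: demand is inelastic.

-0.188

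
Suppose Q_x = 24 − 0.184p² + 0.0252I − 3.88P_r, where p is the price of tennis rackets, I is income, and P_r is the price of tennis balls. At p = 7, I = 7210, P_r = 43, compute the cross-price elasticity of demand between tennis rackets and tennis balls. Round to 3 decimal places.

First evaluate Q_x: 24 − 0.184(7)² + 0.0252(7210) − 3.88(43) = 24 − 9.016 + 181.692 − 166.84 = 29.836.
∂Q_x/∂P_r = −3.88, so E_xy = -3.88·(43/29.836) ≈ -5.592.
E_xy < 0: the goods are complements.

-5.592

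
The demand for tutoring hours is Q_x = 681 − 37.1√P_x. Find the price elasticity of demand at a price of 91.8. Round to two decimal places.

-0.55

At P_x = 91.8, Q_x = 325.5363.
dQ_x/dP_x = −37.1/(2√P_x) = −37.1/(2·9.5812).
Point elasticity E = (dQ_x/dP_x)·(P_x/Q_x) = -1.9361 × 91.8/325.5363 ≈ -0.55.
|E| < 1, so demand is inelastic at this price.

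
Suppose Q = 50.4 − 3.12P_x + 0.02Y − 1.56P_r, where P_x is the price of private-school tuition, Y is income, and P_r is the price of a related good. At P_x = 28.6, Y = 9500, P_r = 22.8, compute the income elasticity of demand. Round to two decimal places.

At the given point, Q = 50.4 − 3.12(28.6) + 0.02(9500) − 1.56(22.8) = 50.4 − 89.232 + 190 − 35.568 = 115.6.
∂Q/∂Y = +0.02, so E_I = 0.02·(9500/115.6) ≈ 1.64.
E_I > 1: normal good (luxury).

1.64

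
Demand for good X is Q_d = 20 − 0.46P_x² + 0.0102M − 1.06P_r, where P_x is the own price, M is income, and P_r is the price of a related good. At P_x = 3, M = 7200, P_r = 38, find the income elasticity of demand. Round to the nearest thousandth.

1.498

At the given point, Q_d = 20 − 0.46(3)² + 0.0102(7200) − 1.06(38) = 20 − 4.14 + 73.44 − 40.28 = 49.02.
∂Q_d/∂M = +0.0102, so E_I = 0.0102·(7200/49.02) ≈ 1.498.
E_I > 1: normal good (luxury).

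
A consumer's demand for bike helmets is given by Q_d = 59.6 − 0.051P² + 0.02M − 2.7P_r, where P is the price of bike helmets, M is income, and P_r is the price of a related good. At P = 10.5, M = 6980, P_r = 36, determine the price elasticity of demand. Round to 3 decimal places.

-0.117

Evaluating quantity at (P, M, P_r) gives Q_d = 59.6 − 0.051(10.5)² + 0.02(6980) − 2.7(36) = 59.6 − 5.6228 + 139.6 − 97.2 = 96.3773.
∂Q_d/∂P = −2·0.051·P = -1.071, so E_p = -1.071·(10.5/96.3773) ≈ -0.117.
|E_p| < 1: demand is inelastic.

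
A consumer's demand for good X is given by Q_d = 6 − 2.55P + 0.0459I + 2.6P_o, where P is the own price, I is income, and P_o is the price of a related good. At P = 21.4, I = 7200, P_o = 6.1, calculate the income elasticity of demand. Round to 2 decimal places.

1.11

At the given point, Q_d = 6 − 2.55(21.4) + 0.0459(7200) + 2.6(6.1) = 6 − 54.57 + 330.48 + 15.86 = 297.77.
∂Q_d/∂I = +0.0459, so E_I = 0.0459·(7200/297.77) ≈ 1.11.
E_I > 1: normal good (luxury).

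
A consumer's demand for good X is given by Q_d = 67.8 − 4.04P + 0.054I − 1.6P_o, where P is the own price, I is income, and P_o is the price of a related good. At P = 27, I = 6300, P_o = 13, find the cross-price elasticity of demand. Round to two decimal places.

Evaluating quantity at (P, I, P_o) gives Q_d = 67.8 − 4.04(27) + 0.054(6300) − 1.6(13) = 67.8 − 109.08 + 340.2 − 20.8 = 278.12.
∂Q_d/∂P_o = −1.6, so E_xy = -1.6·(13/278.12) ≈ -0.07.
E_xy < 0: the goods are complements.

-0.07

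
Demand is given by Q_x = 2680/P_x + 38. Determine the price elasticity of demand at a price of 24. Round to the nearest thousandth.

-0.746

At P_x = 24, Q_x = 149.6667.
dQ_x/dP_x = −2680/P_x² = −4.6528.
Point elasticity E = (dQ_x/dP_x)·(P_x/Q_x) = -4.6528 × 24/149.6667 ≈ -0.746.
|E| < 1, so demand is inelastic at this price.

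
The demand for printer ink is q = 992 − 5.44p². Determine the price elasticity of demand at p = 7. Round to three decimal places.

At p = 7, q = 725.44.
dq/dp = −2·5.44·p = −76.16.
Point elasticity E = (dq/dp)·(p/q) = -76.16 × 7/725.44 ≈ -0.735.
|E| < 1, so demand is inelastic at this price.

-0.735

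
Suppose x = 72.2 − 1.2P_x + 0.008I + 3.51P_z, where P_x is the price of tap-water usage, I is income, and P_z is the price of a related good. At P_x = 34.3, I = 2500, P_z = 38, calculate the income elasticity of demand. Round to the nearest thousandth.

Evaluating quantity at (P_x, I, P_z) gives x = 72.2 − 1.2(34.3) + 0.008(2500) + 3.51(38) = 72.2 − 41.16 + 20 + 133.38 = 184.42.
∂x/∂I = +0.008, so E_I = 0.008·(2500/184.42) ≈ 0.108.
E_I ∈ (0,1): normal good (necessity).

0.108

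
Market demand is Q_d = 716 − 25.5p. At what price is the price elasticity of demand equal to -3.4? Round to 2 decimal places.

21.70

Set −bp/(a − bp) = −3.4 ⇒ bp = 3.4(a − bp) ⇒ bp(1+3.4) = 3.4·a.
p = 3.4·716/(25.5·4.4) ≈ 21.70.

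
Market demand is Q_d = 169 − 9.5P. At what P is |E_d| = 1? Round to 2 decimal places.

8.89

For linear demand Q_d = a − bP, E = −bP/(a − bP). |E| = 1 ⇒ bP = a − bP ⇒ P = a/(2b).
P = 169/(2·9.5) ≈ 8.89.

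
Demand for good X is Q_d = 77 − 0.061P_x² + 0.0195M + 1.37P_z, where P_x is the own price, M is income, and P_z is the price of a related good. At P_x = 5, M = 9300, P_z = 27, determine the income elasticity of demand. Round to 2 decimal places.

0.62

Evaluating quantity at (P_x, M, P_z) gives Q_d = 77 − 0.061(5)² + 0.0195(9300) + 1.37(27) = 77 − 1.525 + 181.35 + 36.99 = 293.815.
∂Q_d/∂M = +0.0195, so E_I = 0.0195·(9300/293.815) ≈ 0.62.
E_I ∈ (0,1): normal good (necessity).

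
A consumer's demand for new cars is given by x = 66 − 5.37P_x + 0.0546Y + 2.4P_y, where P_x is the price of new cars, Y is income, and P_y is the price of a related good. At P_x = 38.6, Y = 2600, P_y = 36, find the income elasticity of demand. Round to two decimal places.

1.63

At the given point, x = 66 − 5.37(38.6) + 0.0546(2600) + 2.4(36) = 66 − 207.282 + 141.96 + 86.4 = 87.078.
∂x/∂Y = +0.0546, so E_I = 0.0546·(2600/87.078) ≈ 1.63.
E_I > 1: normal good (luxury).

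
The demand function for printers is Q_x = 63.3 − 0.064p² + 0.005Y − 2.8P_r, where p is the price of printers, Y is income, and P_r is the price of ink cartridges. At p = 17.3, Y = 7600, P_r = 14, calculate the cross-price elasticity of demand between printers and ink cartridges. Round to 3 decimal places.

Evaluating quantity at (p, Y, P_r) gives Q_x = 63.3 − 0.064(17.3)² + 0.005(7600) − 2.8(14) = 63.3 − 19.1546 + 38 − 39.2 = 42.9454.
∂Q_x/∂P_r = −2.8, so E_xy = -2.8·(14/42.9454) ≈ -0.913.
E_xy < 0: the goods are complements.

-0.913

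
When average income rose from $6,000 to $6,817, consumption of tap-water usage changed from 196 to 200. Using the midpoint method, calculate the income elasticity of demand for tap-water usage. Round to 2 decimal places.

%ΔQ = (200 − 196)/[(196+200)/2] = 4/198 ≈ 0.0202.
%ΔI = (6,817 − 6,000)/[(6,000+6,817)/2] = 817/6408.5 ≈ 0.1275.
E_I = %ΔQ/%ΔI ≈ 0.16.
E_I ∈ (0,1): normal good (necessity).

0.16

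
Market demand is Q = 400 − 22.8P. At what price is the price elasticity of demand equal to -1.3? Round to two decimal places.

Set −bP/(a − bP) = −1.3 ⇒ bP = 1.3(a − bP) ⇒ bP(1+1.3) = 1.3·a.
P = 1.3·400/(22.8·2.3) ≈ 9.92.

9.92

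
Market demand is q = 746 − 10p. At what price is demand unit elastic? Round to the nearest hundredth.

37.30

For linear demand q = a − bp, E = −bp/(a − bp). |E| = 1 ⇒ bp = a − bp ⇒ p = a/(2b).
p = 746/(2·10) = 37.30.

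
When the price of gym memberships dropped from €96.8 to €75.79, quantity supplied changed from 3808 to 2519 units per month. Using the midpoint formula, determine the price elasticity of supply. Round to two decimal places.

%ΔQ = (2519 − 3808)/[(3808 + 2519)/2] = -1289/3163.5 ≈ -0.4075.
%Δp = (75.79 − 96.8)/[(96.8 + 75.79)/2] = -21.01/86.295 ≈ -0.2435.
Arc elasticity E = %ΔQ/%Δp ≈ -0.4075/-0.2435 ≈ 1.67.
|E| > 1: supply is elastic over this range.

1.67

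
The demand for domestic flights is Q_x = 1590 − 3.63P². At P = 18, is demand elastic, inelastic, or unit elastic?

elastic

At P = 18, Q_x = 413.88.
dQ_x/dP = −2·3.63·P = −130.68.
Point elasticity E = (dQ_x/dP)·(P/Q_x) = -130.68 × 18/413.88 ≈ -5.683.
|E| ≈ 5.683 > 1, so demand is elastic.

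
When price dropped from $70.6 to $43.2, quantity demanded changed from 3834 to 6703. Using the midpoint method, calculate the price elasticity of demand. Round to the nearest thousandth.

%ΔQ = (6703 − 3834)/[(3834 + 6703)/2] = 2869/5268.5 ≈ 0.5446.
%Δp = (43.2 − 70.6)/[(70.6 + 43.2)/2] = -27.4/56.9 ≈ -0.4815.
Arc elasticity E = %ΔQ/%Δp ≈ 0.5446/-0.4815 ≈ -1.131.
|E| > 1: demand is elastic over this range.

-1.131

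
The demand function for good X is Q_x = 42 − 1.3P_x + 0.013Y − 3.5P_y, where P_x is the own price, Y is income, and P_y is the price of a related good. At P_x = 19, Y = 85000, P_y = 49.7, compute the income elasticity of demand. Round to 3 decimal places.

First evaluate Q_x: 42 − 1.3(19) + 0.013(85000) − 3.5(49.7) = 42 − 24.7 + 1105 − 173.95 = 948.35.
∂Q_x/∂Y = +0.013, so E_I = 0.013·(85000/948.35) ≈ 1.165.
E_I > 1: normal good (luxury).

1.165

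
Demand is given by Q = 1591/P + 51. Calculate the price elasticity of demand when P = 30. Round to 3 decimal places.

-0.510

At P = 30, Q = 104.0333.
dQ/dP = −1591/P² = −1.7678.
Point elasticity E = (dQ/dP)·(P/Q) = -1.7678 × 30/104.0333 ≈ -0.510.
|E| < 1, so demand is inelastic at this price.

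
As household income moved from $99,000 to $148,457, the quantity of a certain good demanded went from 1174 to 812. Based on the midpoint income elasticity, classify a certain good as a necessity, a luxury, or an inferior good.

%ΔQ = (812 − 1174)/[(1174+812)/2] = -362/993 ≈ -0.3646.
%ΔI = (148,457 − 99,000)/[(99,000+148,457)/2] = 49457/123728.5 ≈ 0.3997.
E_I = %ΔQ/%ΔI ≈ -0.912.
E_I < 0: inferior good.

inferior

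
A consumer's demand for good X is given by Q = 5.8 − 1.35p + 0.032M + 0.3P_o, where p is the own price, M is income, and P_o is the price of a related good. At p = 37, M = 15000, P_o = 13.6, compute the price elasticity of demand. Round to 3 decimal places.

Evaluating quantity at (p, M, P_o) gives Q = 5.8 − 1.35(37) + 0.032(15000) + 0.3(13.6) = 5.8 − 49.95 + 480 + 4.08 = 439.93.
∂Q/∂p = −1.35, so E_p = (−1.35)·(37/439.93) ≈ -0.114.
|E_p| < 1: demand is inelastic.

-0.114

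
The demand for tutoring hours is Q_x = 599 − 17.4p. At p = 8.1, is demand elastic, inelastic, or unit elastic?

At p = 8.1, Q_x = 458.06.
dQ_x/dp = −17.4.
Point elasticity E = (dQ_x/dp)·(p/Q_x) = -17.4 × 8.1/458.06 ≈ -0.308.
|E| ≈ 0.308 < 1, so demand is inelastic.

inelastic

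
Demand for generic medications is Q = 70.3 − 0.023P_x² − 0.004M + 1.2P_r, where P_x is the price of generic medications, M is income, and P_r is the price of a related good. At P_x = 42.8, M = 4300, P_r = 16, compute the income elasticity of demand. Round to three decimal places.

Q = 70.3 − 0.023(42.8)² − 0.004(4300) + 1.2(16) = 70.3 − 42.1323 − 17.2 + 19.2 = 30.1677.
∂Q/∂M = −0.004, so E_I = -0.004·(4300/30.1677) ≈ -0.570.
E_I < 0: inferior good.

-0.570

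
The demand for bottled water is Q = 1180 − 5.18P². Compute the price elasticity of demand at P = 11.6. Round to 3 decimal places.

At P = 11.6, Q = 482.9792.
dQ/dP = −2·5.18·P = −120.176.
Point elasticity E = (dQ/dP)·(P/Q) = -120.176 × 11.6/482.9792 ≈ -2.886.
|E| > 1, so demand is elastic at this price.

-2.886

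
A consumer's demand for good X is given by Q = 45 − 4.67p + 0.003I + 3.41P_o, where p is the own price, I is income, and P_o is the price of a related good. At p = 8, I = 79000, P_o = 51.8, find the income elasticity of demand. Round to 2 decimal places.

0.56

Q = 45 − 4.67(8) + 0.003(79000) + 3.41(51.8) = 45 − 37.36 + 237 + 176.638 = 421.278.
∂Q/∂I = +0.003, so E_I = 0.003·(79000/421.278) ≈ 0.56.
E_I ∈ (0,1): normal good (necessity).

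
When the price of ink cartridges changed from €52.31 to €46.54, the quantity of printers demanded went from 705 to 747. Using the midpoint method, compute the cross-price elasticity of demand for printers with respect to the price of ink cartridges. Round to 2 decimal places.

%ΔQ_x = (747 − 705)/[(705+747)/2] = 42/726 ≈ 0.0579.
%ΔP_y = (46.54 − 52.31)/[(52.31+46.54)/2] ≈ -0.1167.
E_xy = 0.0579/-0.1167 ≈ -0.50.
E_xy < 0, so printers and ink cartridges are complements.

-0.50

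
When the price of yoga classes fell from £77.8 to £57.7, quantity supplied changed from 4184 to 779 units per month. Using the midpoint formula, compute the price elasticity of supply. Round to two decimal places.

4.63

%ΔQ = (779 − 4184)/[(4184 + 779)/2] = -3405/2481.5 ≈ -1.3722.
%ΔP = (57.7 − 77.8)/[(77.8 + 57.7)/2] = -20.1/67.75 ≈ -0.2967.
Arc elasticity E = %ΔQ/%ΔP ≈ -1.3722/-0.2967 ≈ 4.63.
|E| > 1: supply is elastic over this range.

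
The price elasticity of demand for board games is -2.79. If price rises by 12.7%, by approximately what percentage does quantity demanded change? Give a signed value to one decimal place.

%ΔQ ≈ E × %ΔP = (-2.79) × (12.7%) ≈ -35.4%.

-35.4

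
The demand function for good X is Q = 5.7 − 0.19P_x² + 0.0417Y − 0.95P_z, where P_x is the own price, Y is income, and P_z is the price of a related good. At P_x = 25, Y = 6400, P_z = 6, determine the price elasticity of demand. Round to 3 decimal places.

Evaluating quantity at (P_x, Y, P_z) gives Q = 5.7 − 0.19(25)² + 0.0417(6400) − 0.95(6) = 5.7 − 118.75 + 266.88 − 5.7 = 148.13.
∂Q/∂P_x = −2·0.19·P_x = -9.5, so E_p = -9.5·(25/148.13) ≈ -1.603.
|E_p| > 1: demand is elastic.

-1.603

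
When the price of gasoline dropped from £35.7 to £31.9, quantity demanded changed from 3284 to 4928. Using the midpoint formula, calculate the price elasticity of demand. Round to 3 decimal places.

%Δq = (4928 − 3284)/[(3284 + 4928)/2] = 1644/4106 ≈ 0.4004.
%ΔP = (31.9 − 35.7)/[(35.7 + 31.9)/2] = -3.8/33.8 ≈ -0.1124.
Arc elasticity E = %Δq/%ΔP ≈ 0.4004/-0.1124 ≈ -3.561.
|E| > 1: demand is elastic over this range.

-3.561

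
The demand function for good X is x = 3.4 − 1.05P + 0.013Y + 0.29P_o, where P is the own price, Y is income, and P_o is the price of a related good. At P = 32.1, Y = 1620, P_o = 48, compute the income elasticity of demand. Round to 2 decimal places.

Substituting, x = 3.4 − 1.05(32.1) + 0.013(1620) + 0.29(48) = 3.4 − 33.705 + 21.06 + 13.92 = 4.675.
∂x/∂Y = +0.013, so E_I = 0.013·(1620/4.675) ≈ 4.50.
E_I > 1: normal good (luxury).

4.50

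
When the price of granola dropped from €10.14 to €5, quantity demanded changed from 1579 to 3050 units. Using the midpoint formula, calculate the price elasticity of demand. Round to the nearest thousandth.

-0.936

%ΔQ = (3050 − 1579)/[(1579 + 3050)/2] = 1471/2314.5 ≈ 0.6356.
%Δp = (5 − 10.14)/[(10.14 + 5)/2] = -5.14/7.57 ≈ -0.6790.
Arc elasticity E = %ΔQ/%Δp ≈ 0.6356/-0.6790 ≈ -0.936.
|E| < 1: demand is inelastic over this range.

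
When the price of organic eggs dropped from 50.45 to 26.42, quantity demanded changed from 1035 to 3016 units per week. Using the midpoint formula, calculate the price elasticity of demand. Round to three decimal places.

%Δq = (3016 − 1035)/[(1035 + 3016)/2] = 1981/2025.5 ≈ 0.9780.
%ΔP = (26.42 − 50.45)/[(50.45 + 26.42)/2] = -24.03/38.435 ≈ -0.6252.
Arc elasticity E = %Δq/%ΔP ≈ 0.9780/-0.6252 ≈ -1.564.
|E| > 1: demand is elastic over this range.

-1.564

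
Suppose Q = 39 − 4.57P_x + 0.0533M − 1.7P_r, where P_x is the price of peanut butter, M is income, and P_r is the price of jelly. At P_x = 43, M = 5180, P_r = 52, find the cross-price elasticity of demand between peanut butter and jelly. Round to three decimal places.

-2.929

Evaluating quantity at (P_x, M, P_r) gives Q = 39 − 4.57(43) + 0.0533(5180) − 1.7(52) = 39 − 196.51 + 276.094 − 88.4 = 30.184.
∂Q/∂P_r = −1.7, so E_xy = -1.7·(52/30.184) ≈ -2.929.
E_xy < 0: the goods are complements.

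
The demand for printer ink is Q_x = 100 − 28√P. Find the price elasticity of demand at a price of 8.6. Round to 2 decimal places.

At P = 8.6, Q_x = 17.8879.
dQ_x/dP = −28/(2√P) = −28/(2·2.9326).
Point elasticity E = (dQ_x/dP)·(P/Q_x) = -4.774 × 8.6/17.8879 ≈ -2.30.
|E| > 1, so demand is elastic at this price.

-2.30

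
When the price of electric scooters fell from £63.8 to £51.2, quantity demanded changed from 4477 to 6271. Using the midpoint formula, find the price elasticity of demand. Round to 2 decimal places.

%ΔQ = (6271 − 4477)/[(4477 + 6271)/2] = 1794/5374 ≈ 0.3338.
%Δp = (51.2 − 63.8)/[(63.8 + 51.2)/2] = -12.6/57.5 ≈ -0.2191.
Arc elasticity E = %ΔQ/%Δp ≈ 0.3338/-0.2191 ≈ -1.52.
|E| > 1: demand is elastic over this range.

-1.52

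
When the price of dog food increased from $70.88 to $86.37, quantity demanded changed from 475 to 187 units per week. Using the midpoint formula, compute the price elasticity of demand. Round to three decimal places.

-4.416

%Δq = (187 − 475)/[(475 + 187)/2] = -288/331 ≈ -0.8701.
%ΔP = (86.37 − 70.88)/[(70.88 + 86.37)/2] = 15.49/78.625 ≈ 0.1970.
Arc elasticity E = %Δq/%ΔP ≈ -0.8701/0.1970 ≈ -4.416.
|E| > 1: demand is elastic over this range.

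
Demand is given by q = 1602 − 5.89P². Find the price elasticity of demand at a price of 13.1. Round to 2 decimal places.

-3.42

At P = 13.1, q = 591.2171.
dq/dP = −2·5.89·P = −154.318.
Point elasticity E = (dq/dP)·(P/q) = -154.318 × 13.1/591.2171 ≈ -3.42.
|E| > 1, so demand is elastic at this price.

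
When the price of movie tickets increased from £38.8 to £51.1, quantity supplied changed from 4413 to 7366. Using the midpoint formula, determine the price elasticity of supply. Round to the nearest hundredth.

1.83

%Δq = (7366 − 4413)/[(4413 + 7366)/2] = 2953/5889.5 ≈ 0.5014.
%ΔP = (51.1 − 38.8)/[(38.8 + 51.1)/2] = 12.3/44.95 ≈ 0.2736.
Arc elasticity E = %Δq/%ΔP ≈ 0.5014/0.2736 ≈ 1.83.
|E| > 1: supply is elastic over this range.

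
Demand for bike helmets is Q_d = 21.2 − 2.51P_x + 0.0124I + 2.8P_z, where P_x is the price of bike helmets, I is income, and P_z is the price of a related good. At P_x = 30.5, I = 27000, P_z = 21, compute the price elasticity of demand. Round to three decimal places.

-0.226

At the given point, Q_d = 21.2 − 2.51(30.5) + 0.0124(27000) + 2.8(21) = 21.2 − 76.555 + 334.8 + 58.8 = 338.245.
∂Q_d/∂P_x = −2.51, so E_p = (−2.51)·(30.5/338.245) ≈ -0.226.
|E_p| < 1: demand is inelastic.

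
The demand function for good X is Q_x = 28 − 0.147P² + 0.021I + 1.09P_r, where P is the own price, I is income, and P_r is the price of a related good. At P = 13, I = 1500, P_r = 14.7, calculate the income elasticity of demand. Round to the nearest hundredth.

0.62

Q_x = 28 − 0.147(13)² + 0.021(1500) + 1.09(14.7) = 28 − 24.843 + 31.5 + 16.023 = 50.68.
∂Q_x/∂I = +0.021, so E_I = 0.021·(1500/50.68) ≈ 0.62.
E_I ∈ (0,1): normal good (necessity).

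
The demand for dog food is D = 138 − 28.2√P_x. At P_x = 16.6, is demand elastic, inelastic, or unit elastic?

elastic

At P_x = 16.6, D = 23.1045.
dD/dP_x = −28.2/(2√P_x) = −28.2/(2·4.0743).
Point elasticity E = (dD/dP_x)·(P_x/D) = -3.4607 × 16.6/23.1045 ≈ -2.486.
|E| ≈ 2.486 > 1, so demand is elastic.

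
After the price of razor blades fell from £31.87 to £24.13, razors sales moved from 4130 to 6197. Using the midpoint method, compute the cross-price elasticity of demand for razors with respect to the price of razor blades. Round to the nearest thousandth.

%ΔQ_x = (6197 − 4130)/[(4130+6197)/2] = 2067/5163.5 ≈ 0.4003.
%ΔP_y = (24.13 − 31.87)/[(31.87+24.13)/2] ≈ -0.2764.
E_xy = 0.4003/-0.2764 ≈ -1.448.
E_xy < 0, so razors and razor blades are complements.

-1.448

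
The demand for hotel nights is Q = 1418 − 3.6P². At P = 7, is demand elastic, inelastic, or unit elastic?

At P = 7, Q = 1241.6.
dQ/dP = −2·3.6·P = −50.4.
Point elasticity E = (dQ/dP)·(P/Q) = -50.4 × 7/1241.6 ≈ -0.284.
|E| ≈ 0.284 < 1, so demand is inelastic.

inelastic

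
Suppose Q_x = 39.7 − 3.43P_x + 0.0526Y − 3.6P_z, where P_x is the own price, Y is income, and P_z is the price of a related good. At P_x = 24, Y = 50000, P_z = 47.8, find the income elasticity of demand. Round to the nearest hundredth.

Evaluating quantity at (P_x, Y, P_z) gives Q_x = 39.7 − 3.43(24) + 0.0526(50000) − 3.6(47.8) = 39.7 − 82.32 + 2630 − 172.08 = 2415.3.
∂Q_x/∂Y = +0.0526, so E_I = 0.0526·(50000/2415.3) ≈ 1.09.
E_I > 1: normal good (luxury).

1.09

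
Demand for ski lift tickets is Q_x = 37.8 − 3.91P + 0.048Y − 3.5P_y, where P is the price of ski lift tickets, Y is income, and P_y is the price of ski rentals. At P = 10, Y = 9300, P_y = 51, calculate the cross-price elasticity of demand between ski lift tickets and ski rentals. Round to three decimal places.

Evaluating quantity at (P, Y, P_y) gives Q_x = 37.8 − 3.91(10) + 0.048(9300) − 3.5(51) = 37.8 − 39.1 + 446.4 − 178.5 = 266.6.
∂Q_x/∂P_y = −3.5, so E_xy = -3.5·(51/266.6) ≈ -0.670.
E_xy < 0: the goods are complements.

-0.670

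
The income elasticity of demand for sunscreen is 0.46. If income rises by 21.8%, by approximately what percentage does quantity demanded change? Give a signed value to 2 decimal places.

10.03

%ΔQ ≈ E × %ΔI = (0.46) × (21.8%) ≈ 10.03%.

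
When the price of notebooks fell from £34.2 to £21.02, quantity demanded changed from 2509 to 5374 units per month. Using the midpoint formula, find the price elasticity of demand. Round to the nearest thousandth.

-1.523

%Δq = (5374 − 2509)/[(2509 + 5374)/2] = 2865/3941.5 ≈ 0.7269.
%Δp = (21.02 − 34.2)/[(34.2 + 21.02)/2] = -13.18/27.61 ≈ -0.4774.
Arc elasticity E = %Δq/%Δp ≈ 0.7269/-0.4774 ≈ -1.523.
|E| > 1: demand is elastic over this range.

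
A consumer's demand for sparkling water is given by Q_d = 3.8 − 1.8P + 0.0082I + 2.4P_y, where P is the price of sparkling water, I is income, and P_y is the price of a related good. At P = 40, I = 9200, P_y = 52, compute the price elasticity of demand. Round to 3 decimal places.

-0.545

First evaluate Q_d: 3.8 − 1.8(40) + 0.0082(9200) + 2.4(52) = 3.8 − 72 + 75.44 + 124.8 = 132.04.
∂Q_d/∂P = −1.8, so E_p = (−1.8)·(40/132.04) ≈ -0.545.
|E_p| < 1: demand is inelastic.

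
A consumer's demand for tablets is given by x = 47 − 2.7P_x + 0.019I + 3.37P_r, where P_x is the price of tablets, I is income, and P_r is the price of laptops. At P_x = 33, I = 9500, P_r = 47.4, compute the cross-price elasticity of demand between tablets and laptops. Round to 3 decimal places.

0.536

Substituting, x = 47 − 2.7(33) + 0.019(9500) + 3.37(47.4) = 47 − 89.1 + 180.5 + 159.738 = 298.138.
∂x/∂P_r = +3.37, so E_xy = 3.37·(47.4/298.138) ≈ 0.536.
E_xy > 0: the goods are substitutes.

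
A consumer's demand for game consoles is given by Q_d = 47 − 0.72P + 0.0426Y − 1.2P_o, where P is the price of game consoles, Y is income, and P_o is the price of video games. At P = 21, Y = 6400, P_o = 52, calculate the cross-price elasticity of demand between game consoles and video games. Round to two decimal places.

Q_d = 47 − 0.72(21) + 0.0426(6400) − 1.2(52) = 47 − 15.12 + 272.64 − 62.4 = 242.12.
∂Q_d/∂P_o = −1.2, so E_xy = -1.2·(52/242.12) ≈ -0.26.
E_xy < 0: the goods are complements.

-0.26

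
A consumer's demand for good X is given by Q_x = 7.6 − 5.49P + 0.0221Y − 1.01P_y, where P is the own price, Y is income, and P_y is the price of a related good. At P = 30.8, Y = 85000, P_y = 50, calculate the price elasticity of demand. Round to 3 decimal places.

At the given point, Q_x = 7.6 − 5.49(30.8) + 0.0221(85000) − 1.01(50) = 7.6 − 169.092 + 1878.5 − 50.5 = 1666.508.
∂Q_x/∂P = −5.49, so E_p = (−5.49)·(30.8/1666.508) ≈ -0.101.
|E_p| < 1: demand is inelastic.

-0.101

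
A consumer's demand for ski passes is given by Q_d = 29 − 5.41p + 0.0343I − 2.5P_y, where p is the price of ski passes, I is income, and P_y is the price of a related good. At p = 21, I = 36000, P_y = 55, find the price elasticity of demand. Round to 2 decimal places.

-0.11

Substituting, Q_d = 29 − 5.41(21) + 0.0343(36000) − 2.5(55) = 29 − 113.61 + 1234.8 − 137.5 = 1012.69.
∂Q_d/∂p = −5.41, so E_p = (−5.41)·(21/1012.69) ≈ -0.11.
|E_p| < 1: demand is inelastic.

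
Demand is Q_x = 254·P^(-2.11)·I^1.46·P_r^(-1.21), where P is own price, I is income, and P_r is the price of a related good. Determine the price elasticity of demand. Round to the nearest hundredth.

For a Cobb–Douglas (constant-elasticity) form Q_x = A·P^α·…, the elasticity with respect to P equals the exponent α at every point.
Here the exponent on P is -2.11, so the price elasticity of demand is -2.11.

-2.11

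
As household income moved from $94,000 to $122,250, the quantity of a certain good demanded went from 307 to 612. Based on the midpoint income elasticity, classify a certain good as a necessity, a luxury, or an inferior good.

luxury

%ΔQ = (612 − 307)/[(307+612)/2] = 305/459.5 ≈ 0.6638.
%ΔY = (122,250 − 94,000)/[(94,000+122,250)/2] = 28250/108125 ≈ 0.2613.
E_I = %ΔQ/%ΔY ≈ 2.541.
E_I > 1: normal good (luxury).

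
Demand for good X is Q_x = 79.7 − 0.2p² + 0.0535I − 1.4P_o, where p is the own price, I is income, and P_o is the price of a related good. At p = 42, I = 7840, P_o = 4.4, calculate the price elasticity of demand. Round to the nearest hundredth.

-5.03

Evaluating quantity at (p, I, P_o) gives Q_x = 79.7 − 0.2(42)² + 0.0535(7840) − 1.4(4.4) = 79.7 − 352.8 + 419.44 − 6.16 = 140.18.
∂Q_x/∂p = −2·0.2·p = -16.8, so E_p = -16.8·(42/140.18) ≈ -5.03.
|E_p| > 1: demand is elastic.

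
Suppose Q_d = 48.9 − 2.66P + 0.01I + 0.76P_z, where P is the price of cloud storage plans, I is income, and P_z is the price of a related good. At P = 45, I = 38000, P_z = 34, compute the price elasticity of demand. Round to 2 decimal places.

-0.36

First evaluate Q_d: 48.9 − 2.66(45) + 0.01(38000) + 0.76(34) = 48.9 − 119.7 + 380 + 25.84 = 335.04.
∂Q_d/∂P = −2.66, so E_p = (−2.66)·(45/335.04) ≈ -0.36.
|E_p| < 1: demand is inelastic.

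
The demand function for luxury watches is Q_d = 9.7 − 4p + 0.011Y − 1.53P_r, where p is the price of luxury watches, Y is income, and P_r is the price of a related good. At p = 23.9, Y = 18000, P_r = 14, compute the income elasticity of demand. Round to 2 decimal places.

At the given point, Q_d = 9.7 − 4(23.9) + 0.011(18000) − 1.53(14) = 9.7 − 95.6 + 198 − 21.42 = 90.68.
∂Q_d/∂Y = +0.011, so E_I = 0.011·(18000/90.68) ≈ 2.18.
E_I > 1: normal good (luxury).

2.18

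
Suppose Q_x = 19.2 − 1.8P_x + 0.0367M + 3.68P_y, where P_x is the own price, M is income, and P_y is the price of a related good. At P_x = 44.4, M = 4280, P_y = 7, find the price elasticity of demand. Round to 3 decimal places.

-0.654

Evaluating quantity at (P_x, M, P_y) gives Q_x = 19.2 − 1.8(44.4) + 0.0367(4280) + 3.68(7) = 19.2 − 79.92 + 157.076 + 25.76 = 122.116.
∂Q_x/∂P_x = −1.8, so E_p = (−1.8)·(44.4/122.116) ≈ -0.654.
|E_p| < 1: demand is inelastic.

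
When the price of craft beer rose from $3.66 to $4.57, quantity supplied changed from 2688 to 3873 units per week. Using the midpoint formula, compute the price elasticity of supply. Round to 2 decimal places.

%Δq = (3873 − 2688)/[(2688 + 3873)/2] = 1185/3280.5 ≈ 0.3612.
%ΔP = (4.57 − 3.66)/[(3.66 + 4.57)/2] = 0.91/4.115 ≈ 0.2211.
Arc elasticity E = %Δq/%ΔP ≈ 0.3612/0.2211 ≈ 1.63.
|E| > 1: supply is elastic over this range.

1.63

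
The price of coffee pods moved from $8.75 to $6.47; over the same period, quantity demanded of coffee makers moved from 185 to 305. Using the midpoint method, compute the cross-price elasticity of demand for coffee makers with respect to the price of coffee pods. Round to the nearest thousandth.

%ΔQ_x = (305 − 185)/[(185+305)/2] = 120/245 ≈ 0.4898.
%ΔP_y = (6.47 − 8.75)/[(8.75+6.47)/2] ≈ -0.2996.
E_xy = 0.4898/-0.2996 ≈ -1.635.
E_xy < 0, so coffee makers and coffee pods are complements.

-1.635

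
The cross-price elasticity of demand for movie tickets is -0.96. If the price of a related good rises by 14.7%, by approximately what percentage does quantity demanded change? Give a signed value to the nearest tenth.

%ΔQ ≈ E × %ΔP_y = (-0.96) × (14.7%) ≈ -14.1%.

-14.1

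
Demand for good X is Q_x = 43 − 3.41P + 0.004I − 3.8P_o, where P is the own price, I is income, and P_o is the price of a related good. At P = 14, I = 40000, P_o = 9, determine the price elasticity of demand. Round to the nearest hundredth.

-0.39

Substituting, Q_x = 43 − 3.41(14) + 0.004(40000) − 3.8(9) = 43 − 47.74 + 160 − 34.2 = 121.06.
∂Q_x/∂P = −3.41, so E_p = (−3.41)·(14/121.06) ≈ -0.39.
|E_p| < 1: demand is inelastic.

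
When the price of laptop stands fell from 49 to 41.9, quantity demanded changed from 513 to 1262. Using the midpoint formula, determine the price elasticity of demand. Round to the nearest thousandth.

-5.402

%ΔQ = (1262 − 513)/[(513 + 1262)/2] = 749/887.5 ≈ 0.8439.
%Δp = (41.9 − 49)/[(49 + 41.9)/2] = -7.1/45.45 ≈ -0.1562.
Arc elasticity E = %ΔQ/%Δp ≈ 0.8439/-0.1562 ≈ -5.402.
|E| > 1: demand is elastic over this range.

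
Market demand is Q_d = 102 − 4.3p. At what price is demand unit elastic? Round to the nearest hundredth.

11.86

For linear demand Q_d = a − bp, E = −bp/(a − bp). |E| = 1 ⇒ bp = a − bp ⇒ p = a/(2b).
p = 102/(2·4.3) ≈ 11.86.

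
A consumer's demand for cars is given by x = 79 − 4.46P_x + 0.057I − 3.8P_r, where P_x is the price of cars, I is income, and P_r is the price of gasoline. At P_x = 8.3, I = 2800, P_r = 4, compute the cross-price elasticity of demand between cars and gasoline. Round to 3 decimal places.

-0.082

Evaluating quantity at (P_x, I, P_r) gives x = 79 − 4.46(8.3) + 0.057(2800) − 3.8(4) = 79 − 37.018 + 159.6 − 15.2 = 186.382.
∂x/∂P_r = −3.8, so E_xy = -3.8·(4/186.382) ≈ -0.082.
E_xy < 0: the goods are complements.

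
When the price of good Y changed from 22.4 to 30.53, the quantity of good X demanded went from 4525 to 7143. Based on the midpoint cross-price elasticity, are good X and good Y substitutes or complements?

substitutes

%ΔQ_x = (7143 − 4525)/[(4525+7143)/2] = 2618/5834 ≈ 0.4487.
%ΔP_y = (30.53 − 22.4)/[(22.4+30.53)/2] ≈ 0.3072.
E_xy = 0.4487/0.3072 ≈ 1.461.
E_xy > 0, so the goods are substitutes.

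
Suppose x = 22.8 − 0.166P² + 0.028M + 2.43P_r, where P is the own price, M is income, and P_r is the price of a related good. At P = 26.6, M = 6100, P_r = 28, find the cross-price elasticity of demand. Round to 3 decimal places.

Evaluating quantity at (P, M, P_r) gives x = 22.8 − 0.166(26.6)² + 0.028(6100) + 2.43(28) = 22.8 − 117.455 + 170.8 + 68.04 = 144.185.
∂x/∂P_r = +2.43, so E_xy = 2.43·(28/144.185) ≈ 0.472.
E_xy > 0: the goods are substitutes.

0.472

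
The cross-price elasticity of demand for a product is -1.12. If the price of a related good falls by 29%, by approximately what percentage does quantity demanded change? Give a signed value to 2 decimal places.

%ΔQ ≈ E × %ΔP_y = (-1.12) × (-29%) = 32.48%.

32.48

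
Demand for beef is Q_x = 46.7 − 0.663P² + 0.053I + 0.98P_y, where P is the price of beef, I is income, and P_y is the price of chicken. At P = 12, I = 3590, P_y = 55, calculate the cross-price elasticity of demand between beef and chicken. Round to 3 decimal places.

Substituting, Q_x = 46.7 − 0.663(12)² + 0.053(3590) + 0.98(55) = 46.7 − 95.472 + 190.27 + 53.9 = 195.398.
∂Q_x/∂P_y = +0.98, so E_xy = 0.98·(55/195.398) ≈ 0.276.
E_xy > 0: the goods are substitutes.

0.276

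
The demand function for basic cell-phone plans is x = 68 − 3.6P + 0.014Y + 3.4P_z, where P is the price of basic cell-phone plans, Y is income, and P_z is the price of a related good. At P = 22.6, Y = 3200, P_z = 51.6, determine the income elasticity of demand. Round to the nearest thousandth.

At the given point, x = 68 − 3.6(22.6) + 0.014(3200) + 3.4(51.6) = 68 − 81.36 + 44.8 + 175.44 = 206.88.
∂x/∂Y = +0.014, so E_I = 0.014·(3200/206.88) ≈ 0.217.
E_I ∈ (0,1): normal good (necessity).

0.217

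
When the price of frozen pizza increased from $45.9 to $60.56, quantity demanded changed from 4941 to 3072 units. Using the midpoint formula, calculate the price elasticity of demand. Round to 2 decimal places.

%Δq = (3072 − 4941)/[(4941 + 3072)/2] = -1869/4006.5 ≈ -0.4665.
%ΔP = (60.56 − 45.9)/[(45.9 + 60.56)/2] = 14.66/53.23 ≈ 0.2754.
Arc elasticity E = %Δq/%ΔP ≈ -0.4665/0.2754 ≈ -1.69.
|E| > 1: demand is elastic over this range.

-1.69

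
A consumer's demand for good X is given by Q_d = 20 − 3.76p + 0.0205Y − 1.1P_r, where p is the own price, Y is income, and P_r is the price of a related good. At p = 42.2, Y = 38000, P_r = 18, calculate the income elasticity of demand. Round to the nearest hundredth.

1.26

Q_d = 20 − 3.76(42.2) + 0.0205(38000) − 1.1(18) = 20 − 158.672 + 779 − 19.8 = 620.528.
∂Q_d/∂Y = +0.0205, so E_I = 0.0205·(38000/620.528) ≈ 1.26.
E_I > 1: normal good (luxury).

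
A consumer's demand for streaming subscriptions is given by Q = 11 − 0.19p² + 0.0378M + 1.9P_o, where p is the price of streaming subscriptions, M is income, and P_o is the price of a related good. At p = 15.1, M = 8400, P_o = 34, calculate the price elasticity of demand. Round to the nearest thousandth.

-0.248

Substituting, Q = 11 − 0.19(15.1)² + 0.0378(8400) + 1.9(34) = 11 − 43.3219 + 317.52 + 64.6 = 349.7981.
∂Q/∂p = −2·0.19·p = -5.738, so E_p = -5.738·(15.1/349.7981) ≈ -0.248.
|E_p| < 1: demand is inelastic.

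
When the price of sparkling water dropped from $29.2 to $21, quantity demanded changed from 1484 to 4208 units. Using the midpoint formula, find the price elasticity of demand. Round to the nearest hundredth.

%ΔQ = (4208 − 1484)/[(1484 + 4208)/2] = 2724/2846 ≈ 0.9571.
%ΔP = (21 − 29.2)/[(29.2 + 21)/2] = -8.2/25.1 ≈ -0.3267.
Arc elasticity E = %ΔQ/%ΔP ≈ 0.9571/-0.3267 ≈ -2.93.
|E| > 1: demand is elastic over this range.

-2.93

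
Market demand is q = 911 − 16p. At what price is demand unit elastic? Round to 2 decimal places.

28.47

For linear demand q = a − bp, E = −bp/(a − bp). |E| = 1 ⇒ bp = a − bp ⇒ p = a/(2b).
p = 911/(2·16) ≈ 28.47.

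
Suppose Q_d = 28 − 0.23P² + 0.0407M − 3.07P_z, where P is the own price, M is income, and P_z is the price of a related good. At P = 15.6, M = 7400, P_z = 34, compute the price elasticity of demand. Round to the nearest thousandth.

At the given point, Q_d = 28 − 0.23(15.6)² + 0.0407(7400) − 3.07(34) = 28 − 55.9728 + 301.18 − 104.38 = 168.8272.
∂Q_d/∂P = −2·0.23·P = -7.176, so E_p = -7.176·(15.6/168.8272) ≈ -0.663.
|E_p| < 1: demand is inelastic.

-0.663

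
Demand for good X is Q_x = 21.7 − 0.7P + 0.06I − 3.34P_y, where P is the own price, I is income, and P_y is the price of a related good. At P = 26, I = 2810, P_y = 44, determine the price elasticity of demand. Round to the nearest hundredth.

Q_x = 21.7 − 0.7(26) + 0.06(2810) − 3.34(44) = 21.7 − 18.2 + 168.6 − 146.96 = 25.14.
∂Q_x/∂P = −0.7, so E_p = (−0.7)·(26/25.14) ≈ -0.72.
|E_p| < 1: demand is inelastic.

-0.72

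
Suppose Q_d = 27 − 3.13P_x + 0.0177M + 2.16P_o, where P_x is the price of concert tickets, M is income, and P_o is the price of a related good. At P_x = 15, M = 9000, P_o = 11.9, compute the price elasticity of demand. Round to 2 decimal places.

First evaluate Q_d: 27 − 3.13(15) + 0.0177(9000) + 2.16(11.9) = 27 − 46.95 + 159.3 + 25.704 = 165.054.
∂Q_d/∂P_x = −3.13, so E_p = (−3.13)·(15/165.054) ≈ -0.28.
|E_p| < 1: demand is inelastic.

-0.28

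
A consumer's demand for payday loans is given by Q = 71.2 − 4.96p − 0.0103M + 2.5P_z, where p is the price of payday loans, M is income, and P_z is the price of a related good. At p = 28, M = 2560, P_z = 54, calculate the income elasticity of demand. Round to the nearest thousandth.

-0.644

Substituting, Q = 71.2 − 4.96(28) − 0.0103(2560) + 2.5(54) = 71.2 − 138.88 − 26.368 + 135 = 40.952.
∂Q/∂M = −0.0103, so E_I = -0.0103·(2560/40.952) ≈ -0.644.
E_I < 0: inferior good.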